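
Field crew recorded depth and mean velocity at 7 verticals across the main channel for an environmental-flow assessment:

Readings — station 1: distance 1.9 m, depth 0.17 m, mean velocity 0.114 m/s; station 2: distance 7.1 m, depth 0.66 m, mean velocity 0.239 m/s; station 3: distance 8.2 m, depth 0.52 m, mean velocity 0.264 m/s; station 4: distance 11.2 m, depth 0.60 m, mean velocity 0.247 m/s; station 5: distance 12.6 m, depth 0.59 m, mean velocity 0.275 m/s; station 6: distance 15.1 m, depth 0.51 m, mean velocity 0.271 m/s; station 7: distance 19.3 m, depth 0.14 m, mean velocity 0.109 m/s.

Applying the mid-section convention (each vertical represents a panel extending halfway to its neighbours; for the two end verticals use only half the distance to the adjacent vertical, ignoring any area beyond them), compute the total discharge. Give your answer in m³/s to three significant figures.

w_1 = (7.1 − 1.9)/2 = 2.6 m; q_1 = 0.114 × 0.17 × 2.6 = 0.05039 m³/s
w_2 = (8.2 − 1.9)/2 = 3.15 m; q_2 = 0.239 × 0.66 × 3.15 = 0.4969 m³/s
w_3 = (11.2 − 7.1)/2 = 2.05 m; q_3 = 0.264 × 0.52 × 2.05 = 0.2814 m³/s
w_4 = (12.6 − 8.2)/2 = 2.2 m; q_4 = 0.247 × 0.60 × 2.2 = 0.3260 m³/s
w_5 = (15.1 − 11.2)/2 = 1.95 m; q_5 = 0.275 × 0.59 × 1.95 = 0.3164 m³/s
w_6 = (19.3 − 12.6)/2 = 3.35 m; q_6 = 0.271 × 0.51 × 3.35 = 0.4630 m³/s
w_7 = (19.3 − 15.1)/2 = 2.1 m; q_7 = 0.109 × 0.14 × 2.1 = 0.03205 m³/s
Q = Σ qᵢ = 1.966 m³/s

1.97 m³/s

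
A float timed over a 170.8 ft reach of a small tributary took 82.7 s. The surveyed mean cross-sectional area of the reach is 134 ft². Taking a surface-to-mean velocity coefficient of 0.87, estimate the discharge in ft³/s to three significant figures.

v_surface = L / t̄ = 170.8 / 82.7 = 2.065 ft/s
v_mean = 0.87 × 2.065 = 1.797 ft/s
Q = A × v_mean = 134 × 1.797 = 240.8 ft³/s

241 ft³/s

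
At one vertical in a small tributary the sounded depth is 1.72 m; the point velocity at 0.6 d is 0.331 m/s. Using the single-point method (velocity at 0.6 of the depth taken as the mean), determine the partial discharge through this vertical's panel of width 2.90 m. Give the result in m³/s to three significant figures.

v̄ = v₀.₆ = 0.331 m/s
q = v̄ × d × w = 0.3310 × 1.72 × 2.90 = 1.651 m³/s

1.65 m³/s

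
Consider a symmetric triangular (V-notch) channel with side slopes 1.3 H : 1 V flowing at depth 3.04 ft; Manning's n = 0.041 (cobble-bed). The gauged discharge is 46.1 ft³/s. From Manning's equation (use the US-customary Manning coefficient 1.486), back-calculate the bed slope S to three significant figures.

0.00874

A = z·y² = 1.3×3.04² = 12.01 ft²
P = 2y√(1+z²) = 2×3.04×√(1+1.3²) = 9.972 ft
R = A/P = 12.01/9.972 = 1.205 ft
S = (Q·n / (1.486·A·R^(2/3)))² = (46.1×0.041 / (1.486×12.01×1.132))² = 0.008743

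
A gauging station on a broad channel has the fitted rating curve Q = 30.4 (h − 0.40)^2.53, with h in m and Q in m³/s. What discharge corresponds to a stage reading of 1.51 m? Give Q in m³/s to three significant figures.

39.6 m³/s

Q = 30.4 × (1.51 − 0.40)^2.53 = 30.4 × 1.11^2.53 = 39.59 m³/s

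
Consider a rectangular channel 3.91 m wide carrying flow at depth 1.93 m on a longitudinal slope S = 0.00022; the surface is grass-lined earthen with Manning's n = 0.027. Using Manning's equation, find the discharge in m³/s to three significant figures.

4.07 m³/s

A = b·y = 3.91 × 1.93 = 7.546 m²
P = b + 2y = 3.91 + 2×1.93 = 7.770 m
R = A/P = 7.546/7.770 = 0.9712 m
Q = (1/n)·A·R^(2/3)·S^(1/2) = (1/0.027) × 7.546 × 0.9712^(2/3) × 0.00022^(1/2) = 4.066 m³/s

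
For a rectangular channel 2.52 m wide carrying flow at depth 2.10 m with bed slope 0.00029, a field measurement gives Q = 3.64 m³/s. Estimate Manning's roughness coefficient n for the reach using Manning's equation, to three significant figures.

0.0211

A = b·y = 2.52 × 2.10 = 5.292 m²
P = b + 2y = 2.52 + 2×2.10 = 6.720 m
R = A/P = 5.292/6.720 = 0.7875 m
n = (1/Q)·A·R^(2/3)·S^(1/2) = (1/3.64) × 5.292 × 0.8528 × 0.01703 = 0.02111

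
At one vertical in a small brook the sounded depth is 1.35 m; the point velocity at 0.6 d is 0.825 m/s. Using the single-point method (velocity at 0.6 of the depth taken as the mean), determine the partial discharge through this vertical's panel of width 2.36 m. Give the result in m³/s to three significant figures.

2.63 m³/s

v̄ = v₀.₆ = 0.825 m/s
q = v̄ × d × w = 0.8250 × 1.35 × 2.36 = 2.628 m³/s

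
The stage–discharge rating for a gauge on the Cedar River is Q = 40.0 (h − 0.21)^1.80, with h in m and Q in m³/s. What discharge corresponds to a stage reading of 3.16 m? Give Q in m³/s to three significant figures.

280 m³/s

Q = 40.0 × (3.16 − 0.21)^1.80 = 40.0 × 2.95^1.80 = 280.4 m³/s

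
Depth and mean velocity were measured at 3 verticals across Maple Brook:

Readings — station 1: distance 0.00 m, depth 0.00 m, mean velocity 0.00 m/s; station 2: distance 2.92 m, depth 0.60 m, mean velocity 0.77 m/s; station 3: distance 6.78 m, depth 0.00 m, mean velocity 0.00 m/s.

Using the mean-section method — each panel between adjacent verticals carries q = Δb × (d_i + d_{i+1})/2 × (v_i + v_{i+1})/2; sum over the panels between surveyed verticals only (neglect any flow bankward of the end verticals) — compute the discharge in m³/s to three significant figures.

Panel 1-2: Δb = 2.92 m, d̄ = (0.00+0.60)/2 = 0.3, v̄ = (0.00+0.77)/2 = 0.385 → q = 2.92×0.3×0.385 = 0.3373 m³/s
Panel 2-3: Δb = 3.86 m, d̄ = (0.60+0.00)/2 = 0.3, v̄ = (0.77+0.00)/2 = 0.385 → q = 3.86×0.3×0.385 = 0.4458 m³/s
Q = Σ q = 0.7831 m³/s

0.783 m³/s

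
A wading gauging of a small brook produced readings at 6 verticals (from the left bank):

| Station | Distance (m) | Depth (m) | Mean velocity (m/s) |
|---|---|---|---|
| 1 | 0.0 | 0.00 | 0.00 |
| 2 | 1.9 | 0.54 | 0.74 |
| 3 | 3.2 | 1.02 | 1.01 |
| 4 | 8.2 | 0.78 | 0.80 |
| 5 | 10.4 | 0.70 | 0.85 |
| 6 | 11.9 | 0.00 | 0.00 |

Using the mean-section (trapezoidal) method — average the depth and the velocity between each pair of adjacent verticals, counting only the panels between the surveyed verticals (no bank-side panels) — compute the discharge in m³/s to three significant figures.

6.72 m³/s

Panel 1-2: Δb = 1.9 m, d̄ = (0.00+0.54)/2 = 0.27, v̄ = (0.00+0.74)/2 = 0.37 → q = 1.9×0.27×0.37 = 0.1898 m³/s
Panel 2-3: Δb = 1.3 m, d̄ = (0.54+1.02)/2 = 0.78, v̄ = (0.74+1.01)/2 = 0.875 → q = 1.3×0.78×0.875 = 0.8873 m³/s
Panel 3-4: Δb = 5 m, d̄ = (1.02+0.78)/2 = 0.9, v̄ = (1.01+0.80)/2 = 0.905 → q = 5×0.9×0.905 = 4.073 m³/s
Panel 4-5: Δb = 2.2 m, d̄ = (0.78+0.70)/2 = 0.74, v̄ = (0.80+0.85)/2 = 0.825 → q = 2.2×0.74×0.825 = 1.343 m³/s
Panel 5-6: Δb = 1.5 m, d̄ = (0.70+0.00)/2 = 0.35, v̄ = (0.85+0.00)/2 = 0.425 → q = 1.5×0.35×0.425 = 0.2231 m³/s
Q = Σ q = 6.716 m³/s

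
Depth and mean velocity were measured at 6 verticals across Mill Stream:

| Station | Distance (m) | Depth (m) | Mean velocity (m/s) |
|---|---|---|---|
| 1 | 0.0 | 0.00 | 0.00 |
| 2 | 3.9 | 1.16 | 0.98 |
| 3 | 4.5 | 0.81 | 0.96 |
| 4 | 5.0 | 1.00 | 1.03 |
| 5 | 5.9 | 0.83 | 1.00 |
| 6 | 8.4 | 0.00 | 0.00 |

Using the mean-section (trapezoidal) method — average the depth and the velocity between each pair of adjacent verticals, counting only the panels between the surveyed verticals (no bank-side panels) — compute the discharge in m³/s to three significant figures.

Panel 1-2: Δb = 3.9 m, d̄ = (0.00+1.16)/2 = 0.58, v̄ = (0.00+0.98)/2 = 0.49 → q = 3.9×0.58×0.49 = 1.108 m³/s
Panel 2-3: Δb = 0.6 m, d̄ = (1.16+0.81)/2 = 0.985, v̄ = (0.98+0.96)/2 = 0.97 → q = 0.6×0.985×0.97 = 0.5733 m³/s
Panel 3-4: Δb = 0.5 m, d̄ = (0.81+1.00)/2 = 0.905, v̄ = (0.96+1.03)/2 = 0.995 → q = 0.5×0.905×0.995 = 0.4502 m³/s
Panel 4-5: Δb = 0.9 m, d̄ = (1.00+0.83)/2 = 0.915, v̄ = (1.03+1.00)/2 = 1.015 → q = 0.9×0.915×1.015 = 0.8359 m³/s
Panel 5-6: Δb = 2.5 m, d̄ = (0.83+0.00)/2 = 0.415, v̄ = (1.00+0.00)/2 = 0.5 → q = 2.5×0.415×0.5 = 0.5188 m³/s
Q = Σ q = 3.486 m³/s

3.49 m³/s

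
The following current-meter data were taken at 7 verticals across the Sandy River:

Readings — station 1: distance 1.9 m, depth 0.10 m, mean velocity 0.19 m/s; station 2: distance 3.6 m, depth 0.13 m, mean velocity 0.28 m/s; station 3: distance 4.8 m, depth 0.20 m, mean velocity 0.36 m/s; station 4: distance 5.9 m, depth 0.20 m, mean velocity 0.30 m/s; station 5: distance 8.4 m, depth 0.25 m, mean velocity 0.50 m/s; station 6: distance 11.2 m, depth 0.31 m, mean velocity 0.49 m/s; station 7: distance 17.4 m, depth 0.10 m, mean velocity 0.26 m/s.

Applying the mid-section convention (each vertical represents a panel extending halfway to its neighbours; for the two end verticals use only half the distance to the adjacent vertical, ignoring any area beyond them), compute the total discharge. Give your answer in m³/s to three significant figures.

w_1 = (3.6 − 1.9)/2 = 0.85 m; q_1 = 0.19 × 0.10 × 0.85 = 0.01615 m³/s
w_2 = (4.8 − 1.9)/2 = 1.45 m; q_2 = 0.28 × 0.13 × 1.45 = 0.05278 m³/s
w_3 = (5.9 − 3.6)/2 = 1.15 m; q_3 = 0.36 × 0.20 × 1.15 = 0.08280 m³/s
w_4 = (8.4 − 4.8)/2 = 1.8 m; q_4 = 0.30 × 0.20 × 1.8 = 0.1080 m³/s
w_5 = (11.2 − 5.9)/2 = 2.65 m; q_5 = 0.50 × 0.25 × 2.65 = 0.3313 m³/s
w_6 = (17.4 − 8.4)/2 = 4.5 m; q_6 = 0.49 × 0.31 × 4.5 = 0.6836 m³/s
w_7 = (17.4 − 11.2)/2 = 3.1 m; q_7 = 0.26 × 0.10 × 3.1 = 0.08060 m³/s
Q = Σ qᵢ = 1.355 m³/s

1.36 m³/s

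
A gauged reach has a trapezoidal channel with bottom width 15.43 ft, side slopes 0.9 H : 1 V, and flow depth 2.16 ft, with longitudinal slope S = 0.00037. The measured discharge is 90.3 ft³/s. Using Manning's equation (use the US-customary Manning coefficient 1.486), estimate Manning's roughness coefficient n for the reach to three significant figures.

A = (b + z·y)·y = (15.43 + 0.9×2.16)×2.16 = 37.53 ft²
P = b + 2y√(1+z²) = 15.43 + 2×2.16×√(1+0.9²) = 21.24 ft
R = A/P = 37.53/21.24 = 1.767 ft
n = (1.486/Q)·A·R^(2/3)·S^(1/2) = (1.486/90.3) × 37.53 × 1.461 × 0.01924 = 0.01736

0.0174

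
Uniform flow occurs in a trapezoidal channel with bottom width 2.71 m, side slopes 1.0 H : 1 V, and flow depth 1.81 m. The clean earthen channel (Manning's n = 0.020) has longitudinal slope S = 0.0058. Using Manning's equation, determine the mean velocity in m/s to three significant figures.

A = (b + z·y)·y = (2.71 + 1.0×1.81)×1.81 = 8.181 m²
P = b + 2y√(1+z²) = 2.71 + 2×1.81×√(1+1.0²) = 7.829 m
R = A/P = 8.181/7.829 = 1.045 m
Q = (1/n)·A·R^(2/3)·S^(1/2) = (1/0.020) × 8.181 × 1.045^(2/3) × 0.0058^(1/2) = 32.08 m³/s
V = Q/A = 32.08/8.181 = 3.921 m/s

3.92 m/s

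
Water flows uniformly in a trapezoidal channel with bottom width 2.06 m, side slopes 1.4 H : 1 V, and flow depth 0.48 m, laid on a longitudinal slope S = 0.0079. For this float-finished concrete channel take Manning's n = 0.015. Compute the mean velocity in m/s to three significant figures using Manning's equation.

2.96 m/s

A = (b + z·y)·y = (2.06 + 1.4×0.48)×0.48 = 1.311 m²
P = b + 2y√(1+z²) = 2.06 + 2×0.48×√(1+1.4²) = 3.712 m
R = A/P = 1.311/3.712 = 0.3533 m
Q = (1/n)·A·R^(2/3)·S^(1/2) = (1/0.015) × 1.311 × 0.3533^(2/3) × 0.0079^(1/2) = 3.883 m³/s
V = Q/A = 3.883/1.311 = 2.961 m/s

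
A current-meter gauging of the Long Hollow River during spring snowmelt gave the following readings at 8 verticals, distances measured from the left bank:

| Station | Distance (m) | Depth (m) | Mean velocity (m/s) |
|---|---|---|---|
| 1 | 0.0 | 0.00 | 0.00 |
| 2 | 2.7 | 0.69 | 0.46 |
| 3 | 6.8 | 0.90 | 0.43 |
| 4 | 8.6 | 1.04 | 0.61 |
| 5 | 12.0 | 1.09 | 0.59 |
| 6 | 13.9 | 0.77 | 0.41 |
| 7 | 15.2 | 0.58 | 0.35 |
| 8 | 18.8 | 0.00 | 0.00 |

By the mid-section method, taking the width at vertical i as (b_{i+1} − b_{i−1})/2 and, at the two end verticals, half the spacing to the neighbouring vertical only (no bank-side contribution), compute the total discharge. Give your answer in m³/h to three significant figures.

23700 m³/h

w_2 = (6.8 − 0.0)/2 = 3.4 m; q_2 = 0.46 × 0.69 × 3.4 = 1.079 m³/s
w_3 = (8.6 − 2.7)/2 = 2.95 m; q_3 = 0.43 × 0.90 × 2.95 = 1.142 m³/s
w_4 = (12.0 − 6.8)/2 = 2.6 m; q_4 = 0.61 × 1.04 × 2.6 = 1.649 m³/s
w_5 = (13.9 − 8.6)/2 = 2.65 m; q_5 = 0.59 × 1.09 × 2.65 = 1.704 m³/s
w_6 = (15.2 − 12.0)/2 = 1.6 m; q_6 = 0.41 × 0.77 × 1.6 = 0.5051 m³/s
w_7 = (18.8 − 13.9)/2 = 2.45 m; q_7 = 0.35 × 0.58 × 2.45 = 0.4974 m³/s
Stations 1, 8 contribute zero (depth or velocity is 0).
Q = Σ qᵢ = 6.577 m³/s
= 6.577 × 3600 = 23680 m³/h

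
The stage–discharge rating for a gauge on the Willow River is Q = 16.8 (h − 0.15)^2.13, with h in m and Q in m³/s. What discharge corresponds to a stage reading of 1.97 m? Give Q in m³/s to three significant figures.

60.2 m³/s

Q = 16.8 × (1.97 − 0.15)^2.13 = 16.8 × 1.82^2.13 = 60.15 m³/s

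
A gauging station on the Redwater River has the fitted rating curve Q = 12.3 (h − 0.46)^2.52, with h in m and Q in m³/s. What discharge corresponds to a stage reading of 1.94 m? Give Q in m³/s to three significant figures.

Q = 12.3 × (1.94 − 0.46)^2.52 = 12.3 × 1.48^2.52 = 33.03 m³/s

33.0 m³/s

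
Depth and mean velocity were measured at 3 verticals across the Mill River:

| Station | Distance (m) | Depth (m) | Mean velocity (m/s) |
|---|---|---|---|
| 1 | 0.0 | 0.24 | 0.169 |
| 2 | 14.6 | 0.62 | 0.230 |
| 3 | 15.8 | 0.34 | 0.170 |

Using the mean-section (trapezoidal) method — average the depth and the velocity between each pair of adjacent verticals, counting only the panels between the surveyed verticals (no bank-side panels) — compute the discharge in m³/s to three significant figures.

Panel 1-2: Δb = 14.6 m, d̄ = (0.24+0.62)/2 = 0.43, v̄ = (0.169+0.230)/2 = 0.1995 → q = 14.6×0.43×0.1995 = 1.252 m³/s
Panel 2-3: Δb = 1.2 m, d̄ = (0.62+0.34)/2 = 0.48, v̄ = (0.230+0.170)/2 = 0.2 → q = 1.2×0.48×0.2 = 0.1152 m³/s
Q = Σ q = 1.368 m³/s

1.37 m³/s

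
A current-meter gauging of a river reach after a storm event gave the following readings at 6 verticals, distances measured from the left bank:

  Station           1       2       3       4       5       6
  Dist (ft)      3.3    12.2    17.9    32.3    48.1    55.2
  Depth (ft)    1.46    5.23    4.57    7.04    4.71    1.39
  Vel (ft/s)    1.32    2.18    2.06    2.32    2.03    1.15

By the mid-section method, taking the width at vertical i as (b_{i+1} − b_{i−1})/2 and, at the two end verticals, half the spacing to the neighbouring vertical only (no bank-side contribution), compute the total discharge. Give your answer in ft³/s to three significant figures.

w_1 = (12.2 − 3.3)/2 = 4.45 ft; q_1 = 1.32 × 1.46 × 4.45 = 8.576 ft³/s
w_2 = (17.9 − 3.3)/2 = 7.3 ft; q_2 = 2.18 × 5.23 × 7.3 = 83.23 ft³/s
w_3 = (32.3 − 12.2)/2 = 10.05 ft; q_3 = 2.06 × 4.57 × 10.05 = 94.61 ft³/s
w_4 = (48.1 − 17.9)/2 = 15.1 ft; q_4 = 2.32 × 7.04 × 15.1 = 246.6 ft³/s
w_5 = (55.2 − 32.3)/2 = 11.45 ft; q_5 = 2.03 × 4.71 × 11.45 = 109.5 ft³/s
w_6 = (55.2 − 48.1)/2 = 3.55 ft; q_6 = 1.15 × 1.39 × 3.55 = 5.675 ft³/s
Q = Σ qᵢ = 548.2 ft³/s

548 ft³/s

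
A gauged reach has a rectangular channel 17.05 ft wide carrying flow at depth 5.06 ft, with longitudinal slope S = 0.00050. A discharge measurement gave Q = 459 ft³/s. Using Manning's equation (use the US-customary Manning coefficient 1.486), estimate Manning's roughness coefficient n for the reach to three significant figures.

0.0135

A = b·y = 17.05 × 5.06 = 86.27 ft²
P = b + 2y = 17.05 + 2×5.06 = 27.17 ft
R = A/P = 86.27/27.17 = 3.175 ft
n = (1.486/Q)·A·R^(2/3)·S^(1/2) = (1.486/459) × 86.27 × 2.160 × 0.02236 = 0.01349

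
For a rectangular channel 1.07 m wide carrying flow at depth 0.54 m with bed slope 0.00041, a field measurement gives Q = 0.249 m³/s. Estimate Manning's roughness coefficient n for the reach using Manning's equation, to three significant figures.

A = b·y = 1.07 × 0.54 = 0.5778 m²
P = b + 2y = 1.07 + 2×0.54 = 2.150 m
R = A/P = 0.5778/2.150 = 0.2687 m
n = (1/Q)·A·R^(2/3)·S^(1/2) = (1/0.249) × 0.5778 × 0.4164 × 0.02025 = 0.01957

0.0196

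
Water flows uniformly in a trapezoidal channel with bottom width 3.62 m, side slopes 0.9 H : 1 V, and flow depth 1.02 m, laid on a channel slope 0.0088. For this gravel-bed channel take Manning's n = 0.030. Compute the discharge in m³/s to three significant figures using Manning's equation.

A = (b + z·y)·y = (3.62 + 0.9×1.02)×1.02 = 4.629 m²
P = b + 2y√(1+z²) = 3.62 + 2×1.02×√(1+0.9²) = 6.365 m
R = A/P = 4.629/6.365 = 0.7273 m
Q = (1/n)·A·R^(2/3)·S^(1/2) = (1/0.030) × 4.629 × 0.7273^(2/3) × 0.0088^(1/2) = 11.71 m³/s

11.7 m³/s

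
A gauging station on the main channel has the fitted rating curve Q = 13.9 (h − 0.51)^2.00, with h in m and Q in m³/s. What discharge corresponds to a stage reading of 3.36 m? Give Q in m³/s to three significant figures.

113 m³/s

Q = 13.9 × (3.36 − 0.51)^2.00 = 13.9 × 2.85^2.00 = 112.9 m³/s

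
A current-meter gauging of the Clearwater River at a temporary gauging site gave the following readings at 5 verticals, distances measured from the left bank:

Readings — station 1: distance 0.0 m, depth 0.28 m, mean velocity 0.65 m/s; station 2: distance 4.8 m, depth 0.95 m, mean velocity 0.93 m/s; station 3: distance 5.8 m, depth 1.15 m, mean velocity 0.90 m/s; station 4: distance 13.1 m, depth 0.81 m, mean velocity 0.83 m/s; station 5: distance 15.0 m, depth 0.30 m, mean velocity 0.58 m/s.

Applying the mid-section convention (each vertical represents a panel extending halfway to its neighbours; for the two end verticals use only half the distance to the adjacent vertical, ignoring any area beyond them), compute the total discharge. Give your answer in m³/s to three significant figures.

10.6 m³/s

w_1 = (4.8 − 0.0)/2 = 2.4 m; q_1 = 0.65 × 0.28 × 2.4 = 0.4368 m³/s
w_2 = (5.8 − 0.0)/2 = 2.9 m; q_2 = 0.93 × 0.95 × 2.9 = 2.562 m³/s
w_3 = (13.1 − 4.8)/2 = 4.15 m; q_3 = 0.90 × 1.15 × 4.15 = 4.295 m³/s
w_4 = (15.0 − 5.8)/2 = 4.6 m; q_4 = 0.83 × 0.81 × 4.6 = 3.093 m³/s
w_5 = (15.0 − 13.1)/2 = 0.95 m; q_5 = 0.58 × 0.30 × 0.95 = 0.1653 m³/s
Q = Σ qᵢ = 10.55 m³/s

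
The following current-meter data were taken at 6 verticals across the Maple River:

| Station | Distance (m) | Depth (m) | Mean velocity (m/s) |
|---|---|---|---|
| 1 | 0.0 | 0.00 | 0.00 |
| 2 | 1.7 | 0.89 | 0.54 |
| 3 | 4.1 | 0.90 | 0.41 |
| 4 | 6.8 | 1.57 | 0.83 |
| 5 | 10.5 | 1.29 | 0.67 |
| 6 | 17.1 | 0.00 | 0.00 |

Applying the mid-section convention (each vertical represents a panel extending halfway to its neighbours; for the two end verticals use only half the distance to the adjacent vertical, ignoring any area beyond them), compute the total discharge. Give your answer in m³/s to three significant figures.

10.5 m³/s

w_2 = (4.1 − 0.0)/2 = 2.05 m; q_2 = 0.54 × 0.89 × 2.05 = 0.9852 m³/s
w_3 = (6.8 − 1.7)/2 = 2.55 m; q_3 = 0.41 × 0.90 × 2.55 = 0.9410 m³/s
w_4 = (10.5 − 4.1)/2 = 3.2 m; q_4 = 0.83 × 1.57 × 3.2 = 4.170 m³/s
w_5 = (17.1 − 6.8)/2 = 5.15 m; q_5 = 0.67 × 1.29 × 5.15 = 4.451 m³/s
Stations 1, 6 contribute zero (depth or velocity is 0).
Q = Σ qᵢ = 10.55 m³/s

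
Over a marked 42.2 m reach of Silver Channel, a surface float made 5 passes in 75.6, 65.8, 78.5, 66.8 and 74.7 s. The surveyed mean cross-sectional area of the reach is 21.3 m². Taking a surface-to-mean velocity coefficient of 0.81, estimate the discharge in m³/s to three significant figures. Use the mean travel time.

10.1 m³/s

t̄ = (75.6 + 65.8 + 78.5 + 66.8 + 74.7) / 5 = 72.28 s
v_surface = L / t̄ = 42.2 / 72.28 = 0.5838 m/s
v_mean = 0.81 × 0.5838 = 0.4729 m/s
Q = A × v_mean = 21.3 × 0.4729 = 10.07 m³/s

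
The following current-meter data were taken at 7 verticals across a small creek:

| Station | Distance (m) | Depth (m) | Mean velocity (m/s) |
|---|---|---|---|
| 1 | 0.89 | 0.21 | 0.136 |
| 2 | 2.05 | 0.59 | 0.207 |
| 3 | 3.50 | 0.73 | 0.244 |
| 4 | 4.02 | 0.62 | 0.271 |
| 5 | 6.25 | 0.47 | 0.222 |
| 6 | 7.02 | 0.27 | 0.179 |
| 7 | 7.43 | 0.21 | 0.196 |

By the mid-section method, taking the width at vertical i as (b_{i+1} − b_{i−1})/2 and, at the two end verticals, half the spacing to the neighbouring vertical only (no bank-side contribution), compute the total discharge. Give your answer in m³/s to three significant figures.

0.776 m³/s

w_1 = (2.05 − 0.89)/2 = 0.58 m; q_1 = 0.136 × 0.21 × 0.58 = 0.01656 m³/s
w_2 = (3.50 − 0.89)/2 = 1.305 m; q_2 = 0.207 × 0.59 × 1.305 = 0.1594 m³/s
w_3 = (4.02 − 2.05)/2 = 0.985 m; q_3 = 0.244 × 0.73 × 0.985 = 0.1754 m³/s
w_4 = (6.25 − 3.50)/2 = 1.375 m; q_4 = 0.271 × 0.62 × 1.375 = 0.2310 m³/s
w_5 = (7.02 − 4.02)/2 = 1.5 m; q_5 = 0.222 × 0.47 × 1.5 = 0.1565 m³/s
w_6 = (7.43 − 6.25)/2 = 0.59 m; q_6 = 0.179 × 0.27 × 0.59 = 0.02851 m³/s
w_7 = (7.43 − 7.02)/2 = 0.205 m; q_7 = 0.196 × 0.21 × 0.205 = 0.008438 m³/s
Q = Σ qᵢ = 0.7759 m³/s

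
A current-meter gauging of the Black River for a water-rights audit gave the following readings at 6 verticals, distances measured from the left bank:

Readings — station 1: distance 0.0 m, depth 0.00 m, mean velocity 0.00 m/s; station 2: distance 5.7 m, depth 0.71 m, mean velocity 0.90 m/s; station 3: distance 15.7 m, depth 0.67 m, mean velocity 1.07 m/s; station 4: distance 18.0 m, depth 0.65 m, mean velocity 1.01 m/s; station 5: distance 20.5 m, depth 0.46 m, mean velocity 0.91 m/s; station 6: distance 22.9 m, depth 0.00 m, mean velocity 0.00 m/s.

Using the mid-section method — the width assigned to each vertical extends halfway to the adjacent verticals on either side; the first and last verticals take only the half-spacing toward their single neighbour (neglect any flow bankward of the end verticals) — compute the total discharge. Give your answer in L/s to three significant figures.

w_2 = (15.7 − 0.0)/2 = 7.85 m; q_2 = 0.90 × 0.71 × 7.85 = 5.016 m³/s
w_3 = (18.0 − 5.7)/2 = 6.15 m; q_3 = 1.07 × 0.67 × 6.15 = 4.409 m³/s
w_4 = (20.5 − 15.7)/2 = 2.4 m; q_4 = 1.01 × 0.65 × 2.4 = 1.576 m³/s
w_5 = (22.9 − 18.0)/2 = 2.45 m; q_5 = 0.91 × 0.46 × 2.45 = 1.026 m³/s
Stations 1, 6 contribute zero (depth or velocity is 0).
Q = Σ qᵢ = 12.03 m³/s
= 12.03 × 1000 = 12030 L/s

12000 L/s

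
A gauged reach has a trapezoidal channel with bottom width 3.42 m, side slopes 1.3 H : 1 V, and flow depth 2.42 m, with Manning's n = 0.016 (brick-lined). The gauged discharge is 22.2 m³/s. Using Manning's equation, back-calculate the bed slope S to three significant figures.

A = (b + z·y)·y = (3.42 + 1.3×2.42)×2.42 = 15.89 m²
P = b + 2y√(1+z²) = 3.42 + 2×2.42×√(1+1.3²) = 11.36 m
R = A/P = 15.89/11.36 = 1.399 m
S = (Q·n / (1·A·R^(2/3)))² = (22.2×0.016 / (1×15.89×1.251))² = 0.0003194

0.000319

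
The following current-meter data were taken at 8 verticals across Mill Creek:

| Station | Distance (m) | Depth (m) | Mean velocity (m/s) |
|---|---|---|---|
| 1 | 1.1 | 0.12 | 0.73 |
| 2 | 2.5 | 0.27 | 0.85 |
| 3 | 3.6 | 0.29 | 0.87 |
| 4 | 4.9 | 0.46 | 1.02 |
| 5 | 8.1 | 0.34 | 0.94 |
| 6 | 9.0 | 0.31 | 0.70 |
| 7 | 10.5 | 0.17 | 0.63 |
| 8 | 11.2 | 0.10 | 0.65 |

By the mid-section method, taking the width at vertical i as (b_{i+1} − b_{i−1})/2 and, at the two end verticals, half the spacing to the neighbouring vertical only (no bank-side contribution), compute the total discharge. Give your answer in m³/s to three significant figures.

w_1 = (2.5 − 1.1)/2 = 0.7 m; q_1 = 0.73 × 0.12 × 0.7 = 0.06132 m³/s
w_2 = (3.6 − 1.1)/2 = 1.25 m; q_2 = 0.85 × 0.27 × 1.25 = 0.2869 m³/s
w_3 = (4.9 − 2.5)/2 = 1.2 m; q_3 = 0.87 × 0.29 × 1.2 = 0.3028 m³/s
w_4 = (8.1 − 3.6)/2 = 2.25 m; q_4 = 1.02 × 0.46 × 2.25 = 1.056 m³/s
w_5 = (9.0 − 4.9)/2 = 2.05 m; q_5 = 0.94 × 0.34 × 2.05 = 0.6552 m³/s
w_6 = (10.5 − 8.1)/2 = 1.2 m; q_6 = 0.70 × 0.31 × 1.2 = 0.2604 m³/s
w_7 = (11.2 − 9.0)/2 = 1.1 m; q_7 = 0.63 × 0.17 × 1.1 = 0.1178 m³/s
w_8 = (11.2 − 10.5)/2 = 0.35 m; q_8 = 0.65 × 0.10 × 0.35 = 0.02275 m³/s
Q = Σ qᵢ = 2.763 m³/s

2.76 m³/s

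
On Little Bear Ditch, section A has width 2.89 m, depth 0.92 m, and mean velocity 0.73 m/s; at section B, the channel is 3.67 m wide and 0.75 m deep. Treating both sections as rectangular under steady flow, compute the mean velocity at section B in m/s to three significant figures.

0.705 m/s

Q = A₁V₁ = (2.89×0.92) × 0.73 = 1.941 m³/s
A₂ = 3.67 × 0.75 = 2.753 m²
V₂ = Q/A₂ = 1.941/2.753 = 0.7051 m/s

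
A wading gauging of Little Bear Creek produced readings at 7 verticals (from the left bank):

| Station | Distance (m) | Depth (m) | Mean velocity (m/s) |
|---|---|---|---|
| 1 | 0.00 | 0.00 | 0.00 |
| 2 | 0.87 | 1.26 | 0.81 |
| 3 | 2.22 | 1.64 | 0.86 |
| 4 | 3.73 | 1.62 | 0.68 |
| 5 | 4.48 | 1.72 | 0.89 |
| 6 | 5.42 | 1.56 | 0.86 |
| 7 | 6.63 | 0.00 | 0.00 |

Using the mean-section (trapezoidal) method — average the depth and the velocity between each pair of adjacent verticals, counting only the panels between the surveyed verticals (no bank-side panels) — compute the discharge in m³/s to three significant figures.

Panel 1-2: Δb = 0.87 m, d̄ = (0.00+1.26)/2 = 0.63, v̄ = (0.00+0.81)/2 = 0.405 → q = 0.87×0.63×0.405 = 0.2220 m³/s
Panel 2-3: Δb = 1.35 m, d̄ = (1.26+1.64)/2 = 1.45, v̄ = (0.81+0.86)/2 = 0.835 → q = 1.35×1.45×0.835 = 1.635 m³/s
Panel 3-4: Δb = 1.51 m, d̄ = (1.64+1.62)/2 = 1.63, v̄ = (0.86+0.68)/2 = 0.77 → q = 1.51×1.63×0.77 = 1.895 m³/s
Panel 4-5: Δb = 0.75 m, d̄ = (1.62+1.72)/2 = 1.67, v̄ = (0.68+0.89)/2 = 0.785 → q = 0.75×1.67×0.785 = 0.9832 m³/s
Panel 5-6: Δb = 0.94 m, d̄ = (1.72+1.56)/2 = 1.64, v̄ = (0.89+0.86)/2 = 0.875 → q = 0.94×1.64×0.875 = 1.349 m³/s
Panel 6-7: Δb = 1.21 m, d̄ = (1.56+0.00)/2 = 0.78, v̄ = (0.86+0.00)/2 = 0.43 → q = 1.21×0.78×0.43 = 0.4058 m³/s
Q = Σ q = 6.490 m³/s

6.49 m³/s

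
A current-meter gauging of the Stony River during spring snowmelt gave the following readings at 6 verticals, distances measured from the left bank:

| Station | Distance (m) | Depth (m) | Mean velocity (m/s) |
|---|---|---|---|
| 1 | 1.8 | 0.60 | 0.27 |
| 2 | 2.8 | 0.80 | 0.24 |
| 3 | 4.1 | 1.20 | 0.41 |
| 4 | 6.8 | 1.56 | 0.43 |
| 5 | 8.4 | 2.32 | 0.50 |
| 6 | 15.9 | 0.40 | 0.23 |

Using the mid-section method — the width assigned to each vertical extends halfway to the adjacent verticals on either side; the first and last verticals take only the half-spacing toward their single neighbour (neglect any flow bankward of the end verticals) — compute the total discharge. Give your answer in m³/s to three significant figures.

8.35 m³/s

w_1 = (2.8 − 1.8)/2 = 0.5 m; q_1 = 0.27 × 0.60 × 0.5 = 0.08100 m³/s
w_2 = (4.1 − 1.8)/2 = 1.15 m; q_2 = 0.24 × 0.80 × 1.15 = 0.2208 m³/s
w_3 = (6.8 − 2.8)/2 = 2 m; q_3 = 0.41 × 1.20 × 2 = 0.9840 m³/s
w_4 = (8.4 − 4.1)/2 = 2.15 m; q_4 = 0.43 × 1.56 × 2.15 = 1.442 m³/s
w_5 = (15.9 − 6.8)/2 = 4.55 m; q_5 = 0.50 × 2.32 × 4.55 = 5.278 m³/s
w_6 = (15.9 − 8.4)/2 = 3.75 m; q_6 = 0.23 × 0.40 × 3.75 = 0.3450 m³/s
Q = Σ qᵢ = 8.351 m³/s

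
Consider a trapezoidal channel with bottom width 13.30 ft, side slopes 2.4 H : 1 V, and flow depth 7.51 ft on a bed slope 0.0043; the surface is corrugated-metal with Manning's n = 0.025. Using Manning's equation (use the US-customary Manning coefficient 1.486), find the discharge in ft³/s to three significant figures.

2500 ft³/s

A = (b + z·y)·y = (13.30 + 2.4×7.51)×7.51 = 235.2 ft²
P = b + 2y√(1+z²) = 13.30 + 2×7.51×√(1+2.4²) = 52.35 ft
R = A/P = 235.2/52.35 = 4.493 ft
Q = (1.486/n)·A·R^(2/3)·S^(1/2) = (1.486/0.025) × 235.2 × 4.493^(2/3) × 0.0043^(1/2) = 2497 ft³/s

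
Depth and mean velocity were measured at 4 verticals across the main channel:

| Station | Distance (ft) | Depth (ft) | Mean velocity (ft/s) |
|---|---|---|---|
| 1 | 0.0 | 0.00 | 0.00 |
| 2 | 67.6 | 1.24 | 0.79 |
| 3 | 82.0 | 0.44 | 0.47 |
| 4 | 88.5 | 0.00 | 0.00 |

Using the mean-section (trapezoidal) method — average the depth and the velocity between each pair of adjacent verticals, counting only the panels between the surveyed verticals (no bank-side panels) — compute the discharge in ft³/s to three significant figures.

24.5 ft³/s

Panel 1-2: Δb = 67.6 ft, d̄ = (0.00+1.24)/2 = 0.62, v̄ = (0.00+0.79)/2 = 0.395 → q = 67.6×0.62×0.395 = 16.56 ft³/s
Panel 2-3: Δb = 14.4 ft, d̄ = (1.24+0.44)/2 = 0.84, v̄ = (0.79+0.47)/2 = 0.63 → q = 14.4×0.84×0.63 = 7.620 ft³/s
Panel 3-4: Δb = 6.5 ft, d̄ = (0.44+0.00)/2 = 0.22, v̄ = (0.47+0.00)/2 = 0.235 → q = 6.5×0.22×0.235 = 0.3361 ft³/s
Q = Σ q = 24.51 ft³/s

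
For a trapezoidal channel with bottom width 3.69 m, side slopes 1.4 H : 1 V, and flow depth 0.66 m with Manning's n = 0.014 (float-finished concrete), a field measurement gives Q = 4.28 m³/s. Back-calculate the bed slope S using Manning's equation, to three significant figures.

0.000948

A = (b + z·y)·y = (3.69 + 1.4×0.66)×0.66 = 3.045 m²
P = b + 2y√(1+z²) = 3.69 + 2×0.66×√(1+1.4²) = 5.961 m
R = A/P = 3.045/5.961 = 0.5109 m
S = (Q·n / (1·A·R^(2/3)))² = (4.28×0.014 / (1×3.045×0.6390))² = 0.0009481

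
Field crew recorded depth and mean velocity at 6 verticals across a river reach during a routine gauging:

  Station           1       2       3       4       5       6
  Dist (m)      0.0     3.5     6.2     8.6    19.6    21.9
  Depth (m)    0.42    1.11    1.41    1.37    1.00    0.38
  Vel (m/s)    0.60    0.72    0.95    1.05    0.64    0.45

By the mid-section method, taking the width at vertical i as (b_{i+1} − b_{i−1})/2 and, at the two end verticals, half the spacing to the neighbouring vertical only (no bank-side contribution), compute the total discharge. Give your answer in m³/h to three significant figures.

w_1 = (3.5 − 0.0)/2 = 1.75 m; q_1 = 0.60 × 0.42 × 1.75 = 0.4410 m³/s
w_2 = (6.2 − 0.0)/2 = 3.1 m; q_2 = 0.72 × 1.11 × 3.1 = 2.478 m³/s
w_3 = (8.6 − 3.5)/2 = 2.55 m; q_3 = 0.95 × 1.41 × 2.55 = 3.416 m³/s
w_4 = (19.6 − 6.2)/2 = 6.7 m; q_4 = 1.05 × 1.37 × 6.7 = 9.638 m³/s
w_5 = (21.9 − 8.6)/2 = 6.65 m; q_5 = 0.64 × 1.00 × 6.65 = 4.256 m³/s
w_6 = (21.9 − 19.6)/2 = 1.15 m; q_6 = 0.45 × 0.38 × 1.15 = 0.1967 m³/s
Q = Σ qᵢ = 20.42 m³/s
= 20.42 × 3600 = 73530 m³/h

73500 m³/h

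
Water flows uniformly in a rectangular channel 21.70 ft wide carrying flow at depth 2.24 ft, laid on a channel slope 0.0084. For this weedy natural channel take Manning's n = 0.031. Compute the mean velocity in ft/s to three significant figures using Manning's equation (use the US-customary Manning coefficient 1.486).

A = b·y = 21.70 × 2.24 = 48.61 ft²
P = b + 2y = 21.70 + 2×2.24 = 26.18 ft
R = A/P = 48.61/26.18 = 1.857 ft
Q = (1.486/n)·A·R^(2/3)·S^(1/2) = (1.486/0.031) × 48.61 × 1.857^(2/3) × 0.0084^(1/2) = 322.6 ft³/s
V = Q/A = 322.6/48.61 = 6.637 ft/s

6.64 ft/s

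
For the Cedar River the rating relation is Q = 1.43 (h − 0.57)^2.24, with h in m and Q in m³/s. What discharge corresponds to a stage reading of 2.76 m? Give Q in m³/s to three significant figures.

8.28 m³/s

Q = 1.43 × (2.76 − 0.57)^2.24 = 1.43 × 2.19^2.24 = 8.278 m³/s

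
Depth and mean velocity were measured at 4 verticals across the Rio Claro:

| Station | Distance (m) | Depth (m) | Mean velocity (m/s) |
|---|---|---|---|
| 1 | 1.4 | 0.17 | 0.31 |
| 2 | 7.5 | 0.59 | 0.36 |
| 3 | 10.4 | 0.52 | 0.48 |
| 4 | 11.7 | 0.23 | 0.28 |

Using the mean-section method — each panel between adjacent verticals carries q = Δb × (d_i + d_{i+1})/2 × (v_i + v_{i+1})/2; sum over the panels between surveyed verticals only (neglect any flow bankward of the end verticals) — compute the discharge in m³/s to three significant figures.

Panel 1-2: Δb = 6.1 m, d̄ = (0.17+0.59)/2 = 0.38, v̄ = (0.31+0.36)/2 = 0.335 → q = 6.1×0.38×0.335 = 0.7765 m³/s
Panel 2-3: Δb = 2.9 m, d̄ = (0.59+0.52)/2 = 0.555, v̄ = (0.36+0.48)/2 = 0.42 → q = 2.9×0.555×0.42 = 0.6760 m³/s
Panel 3-4: Δb = 1.3 m, d̄ = (0.52+0.23)/2 = 0.375, v̄ = (0.48+0.28)/2 = 0.38 → q = 1.3×0.375×0.38 = 0.1853 m³/s
Q = Σ q = 1.638 m³/s

1.64 m³/s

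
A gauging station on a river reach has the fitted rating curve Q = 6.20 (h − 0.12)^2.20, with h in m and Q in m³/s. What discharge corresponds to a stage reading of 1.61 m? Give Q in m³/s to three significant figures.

14.9 m³/s

Q = 6.20 × (1.61 − 0.12)^2.20 = 6.20 × 1.49^2.20 = 14.91 m³/s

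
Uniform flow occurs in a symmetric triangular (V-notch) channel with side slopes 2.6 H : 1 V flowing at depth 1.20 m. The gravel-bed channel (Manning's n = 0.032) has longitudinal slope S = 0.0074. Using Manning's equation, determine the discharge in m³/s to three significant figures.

6.84 m³/s

A = z·y² = 2.6×1.20² = 3.744 m²
P = 2y√(1+z²) = 2×1.20×√(1+2.6²) = 6.686 m
R = A/P = 3.744/6.686 = 0.5600 m
Q = (1/n)·A·R^(2/3)·S^(1/2) = (1/0.032) × 3.744 × 0.5600^(2/3) × 0.0074^(1/2) = 6.838 m³/s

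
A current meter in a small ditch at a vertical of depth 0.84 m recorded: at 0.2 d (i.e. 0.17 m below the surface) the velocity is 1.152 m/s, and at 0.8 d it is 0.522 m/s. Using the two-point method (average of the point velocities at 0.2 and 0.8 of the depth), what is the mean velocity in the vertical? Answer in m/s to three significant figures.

v̄ = (1.152 + 0.522) / 2 = 0.8370 m/s

0.837 m/s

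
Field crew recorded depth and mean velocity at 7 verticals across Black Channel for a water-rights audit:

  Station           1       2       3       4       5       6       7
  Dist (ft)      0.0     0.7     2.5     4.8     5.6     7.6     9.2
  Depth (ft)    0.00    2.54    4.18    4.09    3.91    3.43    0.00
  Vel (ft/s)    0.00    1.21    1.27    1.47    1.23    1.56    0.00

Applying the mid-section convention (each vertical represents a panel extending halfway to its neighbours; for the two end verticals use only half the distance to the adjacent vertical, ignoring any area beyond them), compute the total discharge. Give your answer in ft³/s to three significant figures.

w_2 = (2.5 − 0.0)/2 = 1.25 ft; q_2 = 1.21 × 2.54 × 1.25 = 3.842 ft³/s
w_3 = (4.8 − 0.7)/2 = 2.05 ft; q_3 = 1.27 × 4.18 × 2.05 = 10.88 ft³/s
w_4 = (5.6 − 2.5)/2 = 1.55 ft; q_4 = 1.47 × 4.09 × 1.55 = 9.319 ft³/s
w_5 = (7.6 − 4.8)/2 = 1.4 ft; q_5 = 1.23 × 3.91 × 1.4 = 6.733 ft³/s
w_6 = (9.2 − 5.6)/2 = 1.8 ft; q_6 = 1.56 × 3.43 × 1.8 = 9.631 ft³/s
Stations 1, 7 contribute zero (depth or velocity is 0).
Q = Σ qᵢ = 40.41 ft³/s

40.4 ft³/s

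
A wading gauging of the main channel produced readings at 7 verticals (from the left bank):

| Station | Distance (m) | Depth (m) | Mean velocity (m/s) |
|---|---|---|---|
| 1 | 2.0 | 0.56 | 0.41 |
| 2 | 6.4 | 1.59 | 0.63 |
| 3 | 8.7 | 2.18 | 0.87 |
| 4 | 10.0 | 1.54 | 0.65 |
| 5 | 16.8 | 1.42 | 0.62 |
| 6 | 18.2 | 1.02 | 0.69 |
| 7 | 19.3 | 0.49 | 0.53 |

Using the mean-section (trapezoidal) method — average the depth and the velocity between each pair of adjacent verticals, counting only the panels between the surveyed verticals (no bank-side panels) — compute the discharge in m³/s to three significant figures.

Panel 1-2: Δb = 4.4 m, d̄ = (0.56+1.59)/2 = 1.075, v̄ = (0.41+0.63)/2 = 0.52 → q = 4.4×1.075×0.52 = 2.460 m³/s
Panel 2-3: Δb = 2.3 m, d̄ = (1.59+2.18)/2 = 1.885, v̄ = (0.63+0.87)/2 = 0.75 → q = 2.3×1.885×0.75 = 3.252 m³/s
Panel 3-4: Δb = 1.3 m, d̄ = (2.18+1.54)/2 = 1.86, v̄ = (0.87+0.65)/2 = 0.76 → q = 1.3×1.86×0.76 = 1.838 m³/s
Panel 4-5: Δb = 6.8 m, d̄ = (1.54+1.42)/2 = 1.48, v̄ = (0.65+0.62)/2 = 0.635 → q = 6.8×1.48×0.635 = 6.391 m³/s
Panel 5-6: Δb = 1.4 m, d̄ = (1.42+1.02)/2 = 1.22, v̄ = (0.62+0.69)/2 = 0.655 → q = 1.4×1.22×0.655 = 1.119 m³/s
Panel 6-7: Δb = 1.1 m, d̄ = (1.02+0.49)/2 = 0.755, v̄ = (0.69+0.53)/2 = 0.61 → q = 1.1×0.755×0.61 = 0.5066 m³/s
Q = Σ q = 15.56 m³/s

15.6 m³/s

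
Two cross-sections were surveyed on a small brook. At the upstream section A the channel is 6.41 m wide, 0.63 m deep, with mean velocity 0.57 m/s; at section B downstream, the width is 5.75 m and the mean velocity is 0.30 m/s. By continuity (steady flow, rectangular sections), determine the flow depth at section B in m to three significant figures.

Q = A₁V₁ = (6.41×0.63) × 0.57 = 2.302 m³/s
d₂ = Q/(b₂ V₂) = 2.302/(5.75×0.30) = 1.334 m

1.33 m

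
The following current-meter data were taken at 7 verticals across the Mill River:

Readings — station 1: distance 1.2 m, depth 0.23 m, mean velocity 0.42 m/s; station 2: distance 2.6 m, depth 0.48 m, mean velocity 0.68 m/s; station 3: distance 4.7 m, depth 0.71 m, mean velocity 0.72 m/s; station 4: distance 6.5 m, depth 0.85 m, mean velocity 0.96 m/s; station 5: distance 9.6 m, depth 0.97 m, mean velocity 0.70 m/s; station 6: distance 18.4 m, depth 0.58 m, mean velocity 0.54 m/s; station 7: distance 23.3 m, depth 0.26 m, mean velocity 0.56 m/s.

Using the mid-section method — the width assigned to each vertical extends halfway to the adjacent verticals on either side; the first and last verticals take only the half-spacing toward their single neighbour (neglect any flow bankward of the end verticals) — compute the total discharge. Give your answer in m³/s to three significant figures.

10.2 m³/s

w_1 = (2.6 − 1.2)/2 = 0.7 m; q_1 = 0.42 × 0.23 × 0.7 = 0.06762 m³/s
w_2 = (4.7 − 1.2)/2 = 1.75 m; q_2 = 0.68 × 0.48 × 1.75 = 0.5712 m³/s
w_3 = (6.5 − 2.6)/2 = 1.95 m; q_3 = 0.72 × 0.71 × 1.95 = 0.9968 m³/s
w_4 = (9.6 − 4.7)/2 = 2.45 m; q_4 = 0.96 × 0.85 × 2.45 = 1.999 m³/s
w_5 = (18.4 − 6.5)/2 = 5.95 m; q_5 = 0.70 × 0.97 × 5.95 = 4.040 m³/s
w_6 = (23.3 − 9.6)/2 = 6.85 m; q_6 = 0.54 × 0.58 × 6.85 = 2.145 m³/s
w_7 = (23.3 − 18.4)/2 = 2.45 m; q_7 = 0.56 × 0.26 × 2.45 = 0.3567 m³/s
Q = Σ qᵢ = 10.18 m³/s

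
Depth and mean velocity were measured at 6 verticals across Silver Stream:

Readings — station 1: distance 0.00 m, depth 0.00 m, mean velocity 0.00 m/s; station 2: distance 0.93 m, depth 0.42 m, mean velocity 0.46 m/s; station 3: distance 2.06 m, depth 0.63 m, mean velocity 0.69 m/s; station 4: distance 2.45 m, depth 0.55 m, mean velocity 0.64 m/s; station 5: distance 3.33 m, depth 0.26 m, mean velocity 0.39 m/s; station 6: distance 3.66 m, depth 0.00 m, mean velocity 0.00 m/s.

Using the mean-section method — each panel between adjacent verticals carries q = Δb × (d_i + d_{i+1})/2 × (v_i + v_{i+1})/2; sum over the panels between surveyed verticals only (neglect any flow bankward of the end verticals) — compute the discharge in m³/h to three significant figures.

Panel 1-2: Δb = 0.93 m, d̄ = (0.00+0.42)/2 = 0.21, v̄ = (0.00+0.46)/2 = 0.23 → q = 0.93×0.21×0.23 = 0.04492 m³/s
Panel 2-3: Δb = 1.13 m, d̄ = (0.42+0.63)/2 = 0.525, v̄ = (0.46+0.69)/2 = 0.575 → q = 1.13×0.525×0.575 = 0.3411 m³/s
Panel 3-4: Δb = 0.39 m, d̄ = (0.63+0.55)/2 = 0.59, v̄ = (0.69+0.64)/2 = 0.665 → q = 0.39×0.59×0.665 = 0.1530 m³/s
Panel 4-5: Δb = 0.88 m, d̄ = (0.55+0.26)/2 = 0.405, v̄ = (0.64+0.39)/2 = 0.515 → q = 0.88×0.405×0.515 = 0.1835 m³/s
Panel 5-6: Δb = 0.33 m, d̄ = (0.26+0.00)/2 = 0.13, v̄ = (0.39+0.00)/2 = 0.195 → q = 0.33×0.13×0.195 = 0.008366 m³/s
Q = Σ q = 0.7310 m³/s
= 0.7310 × 3600 = 2631 m³/h

2630 m³/h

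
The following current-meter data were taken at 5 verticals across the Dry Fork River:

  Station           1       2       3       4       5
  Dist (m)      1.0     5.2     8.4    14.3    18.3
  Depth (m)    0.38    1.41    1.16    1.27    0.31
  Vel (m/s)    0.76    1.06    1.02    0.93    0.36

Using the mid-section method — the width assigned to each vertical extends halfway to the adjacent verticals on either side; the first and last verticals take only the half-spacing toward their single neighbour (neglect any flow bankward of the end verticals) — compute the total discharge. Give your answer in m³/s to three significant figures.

w_1 = (5.2 − 1.0)/2 = 2.1 m; q_1 = 0.76 × 0.38 × 2.1 = 0.6065 m³/s
w_2 = (8.4 − 1.0)/2 = 3.7 m; q_2 = 1.06 × 1.41 × 3.7 = 5.530 m³/s
w_3 = (14.3 − 5.2)/2 = 4.55 m; q_3 = 1.02 × 1.16 × 4.55 = 5.384 m³/s
w_4 = (18.3 − 8.4)/2 = 4.95 m; q_4 = 0.93 × 1.27 × 4.95 = 5.846 m³/s
w_5 = (18.3 − 14.3)/2 = 2 m; q_5 = 0.36 × 0.31 × 2 = 0.2232 m³/s
Q = Σ qᵢ = 17.59 m³/s

17.6 m³/s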